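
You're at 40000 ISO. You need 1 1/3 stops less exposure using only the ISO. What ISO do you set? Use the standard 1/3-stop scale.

ISO 16000

ISO: 40000 → 32000 → 25600 → 20000 → 16000 — 1 1/3 stops lower (darker).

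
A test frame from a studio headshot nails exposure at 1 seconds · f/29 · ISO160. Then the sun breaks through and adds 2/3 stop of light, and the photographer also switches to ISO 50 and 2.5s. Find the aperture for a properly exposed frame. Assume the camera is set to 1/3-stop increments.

Scene light: 2/3 stop brighter.
ISO: 160 → 125 → 100 → 80 → 64 → 50 — 1 2/3 stops dropped (darker).
Shutter speed: 1 → 1.3 → 1.6 → 2 → 2.5 — 1 1/3 stops slower (brighter).
Net so far: 1/3 stop brighter. Aperture: f/29 → f/32.

f/32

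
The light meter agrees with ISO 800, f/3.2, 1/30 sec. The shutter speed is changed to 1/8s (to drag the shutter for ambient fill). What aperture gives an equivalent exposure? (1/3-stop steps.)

Shutter speed: 1/30 → 1/25 → 1/20 → 1/15 → 1/13 → 1/10 → 1/8 — 2 stops slower (brighter).
Need 2 stops darker from the aperture: f/3.2 → f/3.5 → f/4 → f/4.5 → f/5 → f/5.6 → f/6.3.

f/6.3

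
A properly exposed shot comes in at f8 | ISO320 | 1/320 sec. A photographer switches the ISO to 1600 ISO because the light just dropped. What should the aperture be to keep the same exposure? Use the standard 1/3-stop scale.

f/18

ISO: 320 → 400 → 500 → 640 → 800 → 1000 → 1250 → 1600 — 2 1/3 stops higher (brighter).
Need 2 1/3 stops darker from the aperture: f/8 → f/9 → f/10 → f/11 → f/13 → f/14 → f/16 → f/18.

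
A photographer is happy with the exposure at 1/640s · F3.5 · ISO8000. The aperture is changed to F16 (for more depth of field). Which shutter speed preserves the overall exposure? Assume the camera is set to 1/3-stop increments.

Aperture: f/3.5 → f/4 → f/4.5 → f/5 → f/5.6 → f/6.3 → f/7.1 → f/8 → f/9 → f/10 → f/11 → f/13 → f/14 → f/16 — 4 1/3 stops narrower (darker).
Need 4 1/3 stops brighter from the shutter speed: 1/640 → 1/500 → 1/400 → 1/320 → 1/250 → 1/200 → 1/160 → 1/125 → 1/100 → 1/80 → 1/60 → 1/50 → 1/40 → 1/30.

1/30s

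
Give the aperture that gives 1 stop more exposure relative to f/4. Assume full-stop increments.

f/2.8

Aperture: f/4 → f/2.8 — 1 stop wider (brighter).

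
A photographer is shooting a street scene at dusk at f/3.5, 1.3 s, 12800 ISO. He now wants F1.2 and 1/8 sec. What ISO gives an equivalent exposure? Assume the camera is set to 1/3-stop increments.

Aperture: f/3.5 → f/3.2 → f/2.8 → f/2.5 → f/2.2 → f/2 → f/1.8 → f/1.6 → f/1.4 → f/1.2 — 3 stops opened up (brighter).
Shutter speed: 1.3 → 1 → 0.8 → 0.6 → 0.5 → 0.4 → 0.3 → 1/4 → 1/5 → 1/6 → 1/8 — 3 1/3 stops faster (darker).
Net change so far: 1/3 stop darker. Offset with the ISO: 12800 → 16000.

ISO 16000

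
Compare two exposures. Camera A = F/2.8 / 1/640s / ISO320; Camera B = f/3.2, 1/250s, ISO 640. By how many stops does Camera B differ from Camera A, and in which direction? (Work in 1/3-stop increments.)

Aperture: f/2.8 → f/3.2 — 1/3 stop narrower (darker).
Shutter speed: 1/640 → 1/500 → 1/400 → 1/320 → 1/250 — 1 1/3 stops longer (brighter).
ISO: 320 → 400 → 500 → 640 — 1 stop raised (brighter).
Net: −1/3 +1 1/3 +1 = +2 stops.

2 stops brighter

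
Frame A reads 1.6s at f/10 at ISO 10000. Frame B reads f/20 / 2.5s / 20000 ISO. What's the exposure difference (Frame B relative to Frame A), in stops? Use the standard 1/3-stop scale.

Aperture: f/10 → f/11 → f/13 → f/14 → f/16 → f/18 → f/20 — 2 stops narrower (darker).
Shutter speed: 1.6 → 2 → 2.5 — 2/3 stop longer (brighter).
ISO: 10000 → 12800 → 16000 → 20000 — 1 stop raised (brighter).
Net: −2 +2/3 +1 = −1/3 stops.

1/3 stop darker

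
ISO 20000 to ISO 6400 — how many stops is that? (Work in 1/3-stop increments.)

1 2/3 stops

20000 → 16000 → 12800 → 10000 → 8000 → 6400 — count the steps: 5 third-stops = 1 2/3 stops.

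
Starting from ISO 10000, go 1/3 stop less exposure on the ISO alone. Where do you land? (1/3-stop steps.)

ISO: 10000 → 8000 — 1/3 stop lower (darker).

ISO 8000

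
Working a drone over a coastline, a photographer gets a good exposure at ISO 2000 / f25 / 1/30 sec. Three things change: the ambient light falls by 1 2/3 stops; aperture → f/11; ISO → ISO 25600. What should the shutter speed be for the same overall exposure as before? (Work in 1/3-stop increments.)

Scene light: 1 2/3 stops darker.
Aperture: f/25 → f/22 → f/20 → f/18 → f/16 → f/14 → f/13 → f/11 — 2 1/3 stops wider (brighter).
ISO: 2000 → 2500 → 3200 → 4000 → 5000 → 6400 → 8000 → 10000 → 12800 → 16000 → 20000 → 25600 — 3 2/3 stops raised (brighter).
Net so far: 4 1/3 stops brighter. Shutter speed: 1/30 → 1/40 → 1/50 → 1/60 → 1/80 → 1/100 → 1/125 → 1/160 → 1/200 → 1/250 → 1/320 → 1/400 → 1/500 → 1/640.

1/640s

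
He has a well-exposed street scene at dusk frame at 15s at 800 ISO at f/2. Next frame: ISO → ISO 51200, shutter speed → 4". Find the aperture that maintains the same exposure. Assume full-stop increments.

f/8

ISO: 800 → 1600 → 3200 → 6400 → 12800 → 25600 → 51200 — 6 stops higher (brighter).
Shutter speed: 15 → 8 → 4 — 2 stops shorter (darker).
Net change so far: 4 stops brighter. Offset with the aperture: f/2 → f/2.8 → f/4 → f/5.6 → f/8.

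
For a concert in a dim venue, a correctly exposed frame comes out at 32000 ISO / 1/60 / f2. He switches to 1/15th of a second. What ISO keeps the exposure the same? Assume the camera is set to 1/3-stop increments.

ISO 8000

Shutter speed: 1/60 → 1/50 → 1/40 → 1/30 → 1/25 → 1/20 → 1/15 — 2 stops longer (brighter).
Need 2 stops darker from the ISO: 32000 → 25600 → 20000 → 16000 → 12800 → 10000 → 8000.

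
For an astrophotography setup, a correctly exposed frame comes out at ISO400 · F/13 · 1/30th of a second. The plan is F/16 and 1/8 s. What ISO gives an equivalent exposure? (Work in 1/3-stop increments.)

ISO 160

Aperture: f/13 → f/14 → f/16 — 2/3 stop narrower (darker).
Shutter speed: 1/30 → 1/25 → 1/20 → 1/15 → 1/13 → 1/10 → 1/8 — 2 stops slower (brighter).
Net change so far: 1 1/3 stops brighter. Offset with the ISO: 400 → 320 → 250 → 200 → 160.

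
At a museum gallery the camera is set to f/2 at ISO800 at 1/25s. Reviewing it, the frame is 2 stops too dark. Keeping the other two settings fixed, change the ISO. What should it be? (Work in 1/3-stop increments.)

ISO 3200

Underexposed by 2 stops → need 2 stops brighter.
ISO: 800 → 1000 → 1250 → 1600 → 2000 → 2500 → 3200.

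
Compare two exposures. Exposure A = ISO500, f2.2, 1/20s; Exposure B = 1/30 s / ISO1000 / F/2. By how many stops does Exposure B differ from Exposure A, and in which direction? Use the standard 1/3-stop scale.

Aperture: f/2.2 → f/2 — 1/3 stop wider (brighter).
Shutter speed: 1/20 → 1/25 → 1/30 — 2/3 stop shorter (darker).
ISO: 500 → 640 → 800 → 1000 — 1 stop raised (brighter).
Net: +1/3 −2/3 +1 = +2/3 stops.

2/3 stop brighter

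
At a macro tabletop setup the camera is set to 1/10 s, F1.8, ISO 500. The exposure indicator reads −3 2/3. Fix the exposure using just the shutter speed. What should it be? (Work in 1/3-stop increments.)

1.3 s

Underexposed by 3 2/3 stops → need 3 2/3 stops brighter.
Shutter speed: 1/10 → 1/8 → 1/6 → 1/5 → 1/4 → 0.3 → 0.4 → 0.5 → 0.6 → 0.8 → 1 → 1.3.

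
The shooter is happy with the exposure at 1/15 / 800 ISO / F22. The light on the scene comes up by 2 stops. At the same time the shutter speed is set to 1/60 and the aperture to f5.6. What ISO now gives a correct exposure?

ISO 50

Scene light: 2 stops brighter.
Shutter speed: 1/15 → 1/30 → 1/60 — 2 stops shorter (darker).
Aperture: f/22 → f/16 → f/11 → f/8 → f/5.6 — 4 stops larger aperture (brighter).
Net so far: 4 stops brighter. ISO: 800 → 400 → 200 → 100 → 50.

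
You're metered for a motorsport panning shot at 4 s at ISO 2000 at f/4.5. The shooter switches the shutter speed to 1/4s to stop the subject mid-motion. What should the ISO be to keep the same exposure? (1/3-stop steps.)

ISO 32000

Shutter speed: 4 → 3.2 → 2.5 → 2 → 1.6 → 1.3 → 1 → 0.8 → 0.6 → 0.5 → 0.4 → 0.3 → 1/4 — 4 stops faster (darker).
Need 4 stops brighter from the ISO: 2000 → 2500 → 3200 → 4000 → 5000 → 6400 → 8000 → 10000 → 12800 → 16000 → 20000 → 25600 → 32000.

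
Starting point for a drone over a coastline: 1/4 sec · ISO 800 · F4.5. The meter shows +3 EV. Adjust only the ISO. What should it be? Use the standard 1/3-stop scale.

Overexposed by 3 stops → need 3 stops darker.
ISO: 800 → 640 → 500 → 400 → 320 → 250 → 200 → 160 → 125 → 100.

ISO 100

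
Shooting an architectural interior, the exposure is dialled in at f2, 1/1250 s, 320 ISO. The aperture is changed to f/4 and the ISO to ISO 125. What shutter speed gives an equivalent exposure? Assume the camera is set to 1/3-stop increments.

1/125s

Aperture: f/2 → f/2.2 → f/2.5 → f/2.8 → f/3.2 → f/3.5 → f/4 — 2 stops stopped down (darker).
ISO: 320 → 250 → 200 → 160 → 125 — 1 1/3 stops lower (darker).
Net change so far: 3 1/3 stops darker. Offset with the shutter speed: 1/1250 → 1/1000 → 1/800 → 1/640 → 1/500 → 1/400 → 1/320 → 1/250 → 1/200 → 1/160 → 1/125.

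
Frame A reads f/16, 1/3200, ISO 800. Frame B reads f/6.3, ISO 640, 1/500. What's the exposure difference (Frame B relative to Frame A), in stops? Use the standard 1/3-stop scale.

5 stops brighter

Aperture: f/16 → f/14 → f/13 → f/11 → f/10 → f/9 → f/8 → f/7.1 → f/6.3 — 2 2/3 stops larger aperture (brighter).
Shutter speed: 1/3200 → 1/2500 → 1/2000 → 1/1600 → 1/1250 → 1/1000 → 1/800 → 1/640 → 1/500 — 2 2/3 stops slower (brighter).
ISO: 800 → 640 — 1/3 stop lower (darker).
Net: +2 2/3 +2 2/3 −1/3 = +5 stops.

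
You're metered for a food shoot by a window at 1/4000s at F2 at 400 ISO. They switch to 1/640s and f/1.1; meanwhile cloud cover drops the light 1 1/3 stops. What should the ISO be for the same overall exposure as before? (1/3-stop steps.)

Scene light: 1 1/3 stops darker.
Shutter speed: 1/4000 → 1/3200 → 1/2500 → 1/2000 → 1/1600 → 1/1250 → 1/1000 → 1/800 → 1/640 — 2 2/3 stops longer (brighter).
Aperture: f/2 → f/1.8 → f/1.6 → f/1.4 → f/1.2 → f/1.1 — 1 2/3 stops opened up (brighter).
Net so far: 3 stops brighter. ISO: 400 → 320 → 250 → 200 → 160 → 125 → 100 → 80 → 64 → 50.

ISO 50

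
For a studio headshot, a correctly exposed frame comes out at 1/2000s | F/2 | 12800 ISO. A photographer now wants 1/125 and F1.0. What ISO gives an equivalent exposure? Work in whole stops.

Shutter speed: 1/2000 → 1/1000 → 1/500 → 1/250 → 1/125 — 4 stops longer (brighter).
Aperture: f/2 → f/1.4 → f/1.0 — 2 stops wider (brighter).
Net change so far: 6 stops brighter. Offset with the ISO: 12800 → 6400 → 3200 → 1600 → 800 → 400 → 200.

ISO 200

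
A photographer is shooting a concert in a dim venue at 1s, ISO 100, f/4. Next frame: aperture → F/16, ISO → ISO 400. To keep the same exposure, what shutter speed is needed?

4 s

Aperture: f/4 → f/5.6 → f/8 → f/11 → f/16 — 4 stops smaller aperture (darker).
ISO: 100 → 200 → 400 — 2 stops raised (brighter).
Net change so far: 2 stops darker. Offset with the shutter speed: 1 → 2 → 4.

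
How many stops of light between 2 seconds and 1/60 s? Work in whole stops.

7 stops

2 → 1 → 1/2 → 1/4 → 1/8 → 1/15 → 1/30 → 1/60 — count the steps: 7 stops.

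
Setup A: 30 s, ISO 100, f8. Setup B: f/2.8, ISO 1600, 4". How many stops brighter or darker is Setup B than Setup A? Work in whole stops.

Aperture: f/8 → f/5.6 → f/4 → f/2.8 — 3 stops opened up (brighter).
Shutter speed: 30 → 15 → 8 → 4 — 3 stops faster (darker).
ISO: 100 → 200 → 400 → 800 → 1600 — 4 stops higher (brighter).
Net: +3 −3 +4 = +4 stops.

4 stops brighter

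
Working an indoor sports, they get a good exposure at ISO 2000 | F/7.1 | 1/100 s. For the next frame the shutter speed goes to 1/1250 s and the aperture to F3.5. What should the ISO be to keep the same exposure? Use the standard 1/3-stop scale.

ISO 6400

Shutter speed: 1/100 → 1/125 → 1/160 → 1/200 → 1/250 → 1/320 → 1/400 → 1/500 → 1/640 → 1/800 → 1/1000 → 1/1250 — 3 2/3 stops shorter (darker).
Aperture: f/7.1 → f/6.3 → f/5.6 → f/5 → f/4.5 → f/4 → f/3.5 — 2 stops opened up (brighter).
Net change so far: 1 2/3 stops darker. Offset with the ISO: 2000 → 2500 → 3200 → 4000 → 5000 → 6400.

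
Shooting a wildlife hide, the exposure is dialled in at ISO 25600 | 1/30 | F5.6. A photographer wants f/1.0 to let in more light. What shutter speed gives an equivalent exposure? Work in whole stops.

1/1000s

Aperture: f/5.6 → f/4 → f/2.8 → f/2 → f/1.4 → f/1.0 — 5 stops larger aperture (brighter).
Need 5 stops darker from the shutter speed: 1/30 → 1/60 → 1/125 → 1/250 → 1/500 → 1/1000.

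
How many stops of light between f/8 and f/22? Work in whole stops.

f/8 → f/11 → f/16 → f/22 — count the steps: 3 stops.

3 stops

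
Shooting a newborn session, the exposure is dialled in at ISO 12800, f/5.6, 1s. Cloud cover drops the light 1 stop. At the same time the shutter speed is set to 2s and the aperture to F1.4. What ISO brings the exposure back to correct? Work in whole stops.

Scene light: 1 stop darker.
Shutter speed: 1 → 2 — 1 stop longer (brighter).
Aperture: f/5.6 → f/4 → f/2.8 → f/2 → f/1.4 — 4 stops larger aperture (brighter).
Net so far: 4 stops brighter. ISO: 12800 → 6400 → 3200 → 1600 → 800.

ISO 800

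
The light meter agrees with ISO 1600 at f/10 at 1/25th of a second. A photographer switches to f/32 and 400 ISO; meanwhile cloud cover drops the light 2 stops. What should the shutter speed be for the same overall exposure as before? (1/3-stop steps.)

Scene light: 2 stops darker.
Aperture: f/10 → f/11 → f/13 → f/14 → f/16 → f/18 → f/20 → f/22 → f/25 → f/29 → f/32 — 3 1/3 stops stopped down (darker).
ISO: 1600 → 1250 → 1000 → 800 → 640 → 500 → 400 — 2 stops dropped (darker).
Net so far: 7 1/3 stops darker. Shutter speed: 1/25 → 1/20 → 1/15 → 1/13 → 1/10 → 1/8 → 1/6 → 1/5 → 1/4 → 0.3 → 0.4 → 0.5 → 0.6 → 0.8 → 1 → 1.3 → 1.6 → 2 → 2.5 → 3.2 → 4 → 5 → 6.

6 s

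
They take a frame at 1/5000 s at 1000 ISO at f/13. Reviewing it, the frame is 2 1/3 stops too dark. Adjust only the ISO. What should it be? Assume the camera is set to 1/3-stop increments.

ISO 5000

Underexposed by 2 1/3 stops → need 2 1/3 stops brighter.
ISO: 1000 → 1250 → 1600 → 2000 → 2500 → 3200 → 4000 → 5000.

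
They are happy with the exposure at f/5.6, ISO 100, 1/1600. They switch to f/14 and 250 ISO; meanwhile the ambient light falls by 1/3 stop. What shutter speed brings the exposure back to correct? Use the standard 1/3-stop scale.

1/500s

Scene light: 1/3 stop darker.
Aperture: f/5.6 → f/6.3 → f/7.1 → f/8 → f/9 → f/10 → f/11 → f/13 → f/14 — 2 2/3 stops stopped down (darker).
ISO: 100 → 125 → 160 → 200 → 250 — 1 1/3 stops higher (brighter).
Net so far: 1 2/3 stops darker. Shutter speed: 1/1600 → 1/1250 → 1/1000 → 1/800 → 1/640 → 1/500.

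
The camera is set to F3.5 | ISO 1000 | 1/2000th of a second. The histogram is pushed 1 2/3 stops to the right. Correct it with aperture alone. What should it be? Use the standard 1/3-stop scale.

Overexposed by 1 2/3 stops → need 1 2/3 stops darker.
Aperture: f/3.5 → f/4 → f/4.5 → f/5 → f/5.6 → f/6.3.

f/6.3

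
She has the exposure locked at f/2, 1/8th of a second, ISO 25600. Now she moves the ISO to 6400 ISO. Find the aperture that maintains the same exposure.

ISO: 25600 → 12800 → 6400 — 2 stops lower (darker).
Need 2 stops brighter from the aperture: f/2 → f/1.4 → f/1.0.

f/1.0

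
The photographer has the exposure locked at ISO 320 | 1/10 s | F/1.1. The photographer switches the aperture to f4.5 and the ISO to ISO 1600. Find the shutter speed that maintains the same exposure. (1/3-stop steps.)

0.3 s

Aperture: f/1.1 → f/1.2 → f/1.4 → f/1.6 → f/1.8 → f/2 → f/2.2 → f/2.5 → f/2.8 → f/3.2 → f/3.5 → f/4 → f/4.5 — 4 stops narrower (darker).
ISO: 320 → 400 → 500 → 640 → 800 → 1000 → 1250 → 1600 — 2 1/3 stops higher (brighter).
Net change so far: 1 2/3 stops darker. Offset with the shutter speed: 1/10 → 1/8 → 1/6 → 1/5 → 1/4 → 0.3.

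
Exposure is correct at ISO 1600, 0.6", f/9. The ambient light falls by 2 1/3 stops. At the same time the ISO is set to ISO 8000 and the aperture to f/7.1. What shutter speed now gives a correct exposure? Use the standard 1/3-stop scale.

Scene light: 2 1/3 stops darker.
ISO: 1600 → 2000 → 2500 → 3200 → 4000 → 5000 → 6400 → 8000 — 2 1/3 stops higher (brighter).
Aperture: f/9 → f/8 → f/7.1 — 2/3 stop opened up (brighter).
Net so far: 2/3 stop brighter. Shutter speed: 0.6 → 0.5 → 0.4.

0.4 s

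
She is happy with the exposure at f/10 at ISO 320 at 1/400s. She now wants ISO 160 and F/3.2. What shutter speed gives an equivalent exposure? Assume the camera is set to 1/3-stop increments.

ISO: 320 → 250 → 200 → 160 — 1 stop dropped (darker).
Aperture: f/10 → f/9 → f/8 → f/7.1 → f/6.3 → f/5.6 → f/5 → f/4.5 → f/4 → f/3.5 → f/3.2 — 3 1/3 stops opened up (brighter).
Net change so far: 2 1/3 stops brighter. Offset with the shutter speed: 1/400 → 1/500 → 1/640 → 1/800 → 1/1000 → 1/1250 → 1/1600 → 1/2000.

1/2000s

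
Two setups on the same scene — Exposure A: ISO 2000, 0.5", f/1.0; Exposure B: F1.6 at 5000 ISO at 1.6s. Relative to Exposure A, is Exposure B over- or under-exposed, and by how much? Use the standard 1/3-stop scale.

Aperture: f/1.0 → f/1.1 → f/1.2 → f/1.4 → f/1.6 — 1 1/3 stops narrower (darker).
Shutter speed: 0.5 → 0.6 → 0.8 → 1 → 1.3 → 1.6 — 1 2/3 stops longer (brighter).
ISO: 2000 → 2500 → 3200 → 4000 → 5000 — 1 1/3 stops raised (brighter).
Net: −1 1/3 +1 2/3 +1 1/3 = +1 2/3 stops.

1 2/3 stops brighter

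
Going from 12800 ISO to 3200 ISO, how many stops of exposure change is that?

12800 → 6400 → 3200 — count the steps: 2 stops.

2 stops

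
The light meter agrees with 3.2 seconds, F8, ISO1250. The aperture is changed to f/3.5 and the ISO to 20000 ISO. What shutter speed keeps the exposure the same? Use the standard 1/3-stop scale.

1/25s

Aperture: f/8 → f/7.1 → f/6.3 → f/5.6 → f/5 → f/4.5 → f/4 → f/3.5 — 2 1/3 stops opened up (brighter).
ISO: 1250 → 1600 → 2000 → 2500 → 3200 → 4000 → 5000 → 6400 → 8000 → 10000 → 12800 → 16000 → 20000 — 4 stops higher (brighter).
Net change so far: 6 1/3 stops brighter. Offset with the shutter speed: 3.2 → 2.5 → 2 → 1.6 → 1.3 → 1 → 0.8 → 0.6 → 0.5 → 0.4 → 0.3 → 1/4 → 1/5 → 1/6 → 1/8 → 1/10 → 1/13 → 1/15 → 1/20 → 1/25.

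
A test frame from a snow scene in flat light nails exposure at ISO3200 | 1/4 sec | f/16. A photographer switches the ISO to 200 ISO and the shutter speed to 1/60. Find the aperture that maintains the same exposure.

ISO: 3200 → 1600 → 800 → 400 → 200 — 4 stops lower (darker).
Shutter speed: 1/4 → 1/8 → 1/15 → 1/30 → 1/60 — 4 stops faster (darker).
Net change so far: 8 stops darker. Offset with the aperture: f/16 → f/11 → f/8 → f/5.6 → f/4 → f/2.8 → f/2 → f/1.4 → f/1.0.

f/1.0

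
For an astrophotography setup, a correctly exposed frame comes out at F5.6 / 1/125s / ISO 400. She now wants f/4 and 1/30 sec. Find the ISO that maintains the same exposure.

ISO 50

Aperture: f/5.6 → f/4 — 1 stop wider (brighter).
Shutter speed: 1/125 → 1/60 → 1/30 — 2 stops longer (brighter).
Net change so far: 3 stops brighter. Offset with the ISO: 400 → 200 → 100 → 50.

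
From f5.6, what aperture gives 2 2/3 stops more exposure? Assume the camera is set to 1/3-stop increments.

f/2.2

Aperture: f/5.6 → f/5 → f/4.5 → f/4 → f/3.5 → f/3.2 → f/2.8 → f/2.5 → f/2.2 — 2 2/3 stops larger aperture (brighter).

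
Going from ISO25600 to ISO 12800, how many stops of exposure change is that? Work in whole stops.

1 stop

25600 → 12800 — count the steps: 1 stop.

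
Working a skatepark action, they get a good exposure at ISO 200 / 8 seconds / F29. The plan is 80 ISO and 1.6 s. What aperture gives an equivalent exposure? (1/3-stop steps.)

ISO: 200 → 160 → 125 → 100 → 80 — 1 1/3 stops dropped (darker).
Shutter speed: 8 → 6 → 5 → 4 → 3.2 → 2.5 → 2 → 1.6 — 2 1/3 stops shorter (darker).
Net change so far: 3 2/3 stops darker. Offset with the aperture: f/29 → f/25 → f/22 → f/20 → f/18 → f/16 → f/14 → f/13 → f/11 → f/10 → f/9 → f/8.

f/8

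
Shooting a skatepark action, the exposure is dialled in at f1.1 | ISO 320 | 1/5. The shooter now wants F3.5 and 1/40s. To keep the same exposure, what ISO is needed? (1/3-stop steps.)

ISO 25600

Aperture: f/1.1 → f/1.2 → f/1.4 → f/1.6 → f/1.8 → f/2 → f/2.2 → f/2.5 → f/2.8 → f/3.2 → f/3.5 — 3 1/3 stops narrower (darker).
Shutter speed: 1/5 → 1/6 → 1/8 → 1/10 → 1/13 → 1/15 → 1/20 → 1/25 → 1/30 → 1/40 — 3 stops shorter (darker).
Net change so far: 6 1/3 stops darker. Offset with the ISO: 320 → 400 → 500 → 640 → 800 → 1000 → 1250 → 1600 → 2000 → 2500 → 3200 → 4000 → 5000 → 6400 → 8000 → 10000 → 12800 → 16000 → 20000 → 25600.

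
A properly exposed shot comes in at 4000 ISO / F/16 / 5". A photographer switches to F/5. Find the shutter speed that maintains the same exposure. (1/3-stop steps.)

0.5 s

Aperture: f/16 → f/14 → f/13 → f/11 → f/10 → f/9 → f/8 → f/7.1 → f/6.3 → f/5.6 → f/5 — 3 1/3 stops larger aperture (brighter).
Need 3 1/3 stops darker from the shutter speed: 5 → 4 → 3.2 → 2.5 → 2 → 1.6 → 1.3 → 1 → 0.8 → 0.6 → 0.5.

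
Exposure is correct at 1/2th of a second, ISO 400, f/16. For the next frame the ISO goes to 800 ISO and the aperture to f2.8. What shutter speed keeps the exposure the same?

ISO: 400 → 800 — 1 stop higher (brighter).
Aperture: f/16 → f/11 → f/8 → f/5.6 → f/4 → f/2.8 — 5 stops opened up (brighter).
Net change so far: 6 stops brighter. Offset with the shutter speed: 1/2 → 1/4 → 1/8 → 1/15 → 1/30 → 1/60 → 1/125.

1/125s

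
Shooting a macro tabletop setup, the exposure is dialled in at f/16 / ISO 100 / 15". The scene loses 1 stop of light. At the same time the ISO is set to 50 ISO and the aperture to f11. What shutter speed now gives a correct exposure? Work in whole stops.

30 s

Scene light: 1 stop darker.
ISO: 100 → 50 — 1 stop dropped (darker).
Aperture: f/16 → f/11 — 1 stop opened up (brighter).
Net so far: 1 stop darker. Shutter speed: 15 → 30.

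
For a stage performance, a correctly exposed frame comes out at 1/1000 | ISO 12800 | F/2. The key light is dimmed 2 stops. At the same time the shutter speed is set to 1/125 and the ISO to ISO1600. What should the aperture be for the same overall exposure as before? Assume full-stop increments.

f/1.0

Scene light: 2 stops darker.
Shutter speed: 1/1000 → 1/500 → 1/250 → 1/125 — 3 stops slower (brighter).
ISO: 12800 → 6400 → 3200 → 1600 — 3 stops lower (darker).
Net so far: 2 stops darker. Aperture: f/2 → f/1.4 → f/1.0.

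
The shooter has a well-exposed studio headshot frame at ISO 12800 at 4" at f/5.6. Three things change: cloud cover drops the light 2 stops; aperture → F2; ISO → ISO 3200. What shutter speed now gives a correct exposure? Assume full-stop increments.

8 s

Scene light: 2 stops darker.
Aperture: f/5.6 → f/4 → f/2.8 → f/2 — 3 stops wider (brighter).
ISO: 12800 → 6400 → 3200 — 2 stops lower (darker).
Net so far: 1 stop darker. Shutter speed: 4 → 8.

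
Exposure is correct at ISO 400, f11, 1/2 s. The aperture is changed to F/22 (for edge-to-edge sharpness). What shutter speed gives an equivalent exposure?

Aperture: f/11 → f/16 → f/22 — 2 stops narrower (darker).
Need 2 stops brighter from the shutter speed: 1/2 → 1 → 2.

2 s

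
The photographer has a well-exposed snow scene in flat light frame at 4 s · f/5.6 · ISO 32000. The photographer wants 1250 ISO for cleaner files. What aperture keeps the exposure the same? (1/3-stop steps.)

ISO: 32000 → 25600 → 20000 → 16000 → 12800 → 10000 → 8000 → 6400 → 5000 → 4000 → 3200 → 2500 → 2000 → 1600 → 1250 — 4 2/3 stops lower (darker).
Need 4 2/3 stops brighter from the aperture: f/5.6 → f/5 → f/4.5 → f/4 → f/3.5 → f/3.2 → f/2.8 → f/2.5 → f/2.2 → f/2 → f/1.8 → f/1.6 → f/1.4 → f/1.2 → f/1.1.

f/1.1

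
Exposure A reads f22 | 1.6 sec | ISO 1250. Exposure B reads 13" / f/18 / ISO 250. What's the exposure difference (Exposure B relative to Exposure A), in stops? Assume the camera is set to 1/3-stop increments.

Aperture: f/22 → f/20 → f/18 — 2/3 stop opened up (brighter).
Shutter speed: 1.6 → 2 → 2.5 → 3.2 → 4 → 5 → 6 → 8 → 10 → 13 — 3 stops longer (brighter).
ISO: 1250 → 1000 → 800 → 640 → 500 → 400 → 320 → 250 — 2 1/3 stops lower (darker).
Net: +2/3 +3 −2 1/3 = +1 1/3 stops.

1 1/3 stops brighter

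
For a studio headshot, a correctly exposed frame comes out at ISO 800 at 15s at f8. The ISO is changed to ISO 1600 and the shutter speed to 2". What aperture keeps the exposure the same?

f/4

ISO: 800 → 1600 — 1 stop higher (brighter).
Shutter speed: 15 → 8 → 4 → 2 — 3 stops faster (darker).
Net change so far: 2 stops darker. Offset with the aperture: f/8 → f/5.6 → f/4.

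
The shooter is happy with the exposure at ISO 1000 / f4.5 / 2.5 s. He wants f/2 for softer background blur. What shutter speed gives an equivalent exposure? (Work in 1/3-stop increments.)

0.5 s

Aperture: f/4.5 → f/4 → f/3.5 → f/3.2 → f/2.8 → f/2.5 → f/2.2 → f/2 — 2 1/3 stops wider (brighter).
Need 2 1/3 stops darker from the shutter speed: 2.5 → 2 → 1.6 → 1.3 → 1 → 0.8 → 0.6 → 0.5.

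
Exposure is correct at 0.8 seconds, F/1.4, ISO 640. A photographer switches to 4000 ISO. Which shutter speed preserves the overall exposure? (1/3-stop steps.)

ISO: 640 → 800 → 1000 → 1250 → 1600 → 2000 → 2500 → 3200 → 4000 — 2 2/3 stops raised (brighter).
Need 2 2/3 stops darker from the shutter speed: 0.8 → 0.6 → 0.5 → 0.4 → 0.3 → 1/4 → 1/5 → 1/6 → 1/8.

1/8s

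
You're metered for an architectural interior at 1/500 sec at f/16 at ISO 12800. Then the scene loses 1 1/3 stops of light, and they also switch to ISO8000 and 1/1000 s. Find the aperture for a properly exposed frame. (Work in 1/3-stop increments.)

f/5.6

Scene light: 1 1/3 stops darker.
ISO: 12800 → 10000 → 8000 — 2/3 stop lower (darker).
Shutter speed: 1/500 → 1/640 → 1/800 → 1/1000 — 1 stop shorter (darker).
Net so far: 3 stops darker. Aperture: f/16 → f/14 → f/13 → f/11 → f/10 → f/9 → f/8 → f/7.1 → f/6.3 → f/5.6.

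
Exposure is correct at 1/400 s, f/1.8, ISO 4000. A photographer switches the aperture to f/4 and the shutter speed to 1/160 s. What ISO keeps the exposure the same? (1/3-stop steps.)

ISO 8000

Aperture: f/1.8 → f/2 → f/2.2 → f/2.5 → f/2.8 → f/3.2 → f/3.5 → f/4 — 2 1/3 stops stopped down (darker).
Shutter speed: 1/400 → 1/320 → 1/250 → 1/200 → 1/160 — 1 1/3 stops longer (brighter).
Net change so far: 1 stop darker. Offset with the ISO: 4000 → 5000 → 6400 → 8000.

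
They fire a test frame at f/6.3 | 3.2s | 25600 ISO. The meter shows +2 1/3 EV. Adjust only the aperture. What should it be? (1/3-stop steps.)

Overexposed by 2 1/3 stops → need 2 1/3 stops darker.
Aperture: f/6.3 → f/7.1 → f/8 → f/9 → f/10 → f/11 → f/13 → f/14.

f/14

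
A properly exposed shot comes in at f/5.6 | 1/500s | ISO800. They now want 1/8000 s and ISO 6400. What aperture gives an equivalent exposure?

Shutter speed: 1/500 → 1/1000 → 1/2000 → 1/4000 → 1/8000 — 4 stops shorter (darker).
ISO: 800 → 1600 → 3200 → 6400 — 3 stops raised (brighter).
Net change so far: 1 stop darker. Offset with the aperture: f/5.6 → f/4.

f/4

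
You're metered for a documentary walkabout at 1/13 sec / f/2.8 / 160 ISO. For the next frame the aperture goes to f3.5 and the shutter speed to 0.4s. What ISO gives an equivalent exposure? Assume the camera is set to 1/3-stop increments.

Aperture: f/2.8 → f/3.2 → f/3.5 — 2/3 stop narrower (darker).
Shutter speed: 1/13 → 1/10 → 1/8 → 1/6 → 1/5 → 1/4 → 0.3 → 0.4 — 2 1/3 stops longer (brighter).
Net change so far: 1 2/3 stops brighter. Offset with the ISO: 160 → 125 → 100 → 80 → 64 → 50.

ISO 50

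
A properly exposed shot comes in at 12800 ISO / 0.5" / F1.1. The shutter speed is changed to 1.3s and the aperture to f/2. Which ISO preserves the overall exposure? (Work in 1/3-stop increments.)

Shutter speed: 0.5 → 0.6 → 0.8 → 1 → 1.3 — 1 1/3 stops longer (brighter).
Aperture: f/1.1 → f/1.2 → f/1.4 → f/1.6 → f/1.8 → f/2 — 1 2/3 stops stopped down (darker).
Net change so far: 1/3 stop darker. Offset with the ISO: 12800 → 16000.

ISO 16000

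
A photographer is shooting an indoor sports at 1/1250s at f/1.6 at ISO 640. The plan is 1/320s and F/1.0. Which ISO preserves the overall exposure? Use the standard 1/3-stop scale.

ISO 64

Shutter speed: 1/1250 → 1/1000 → 1/800 → 1/640 → 1/500 → 1/400 → 1/320 — 2 stops slower (brighter).
Aperture: f/1.6 → f/1.4 → f/1.2 → f/1.1 → f/1.0 — 1 1/3 stops wider (brighter).
Net change so far: 3 1/3 stops brighter. Offset with the ISO: 640 → 500 → 400 → 320 → 250 → 200 → 160 → 125 → 100 → 80 → 64.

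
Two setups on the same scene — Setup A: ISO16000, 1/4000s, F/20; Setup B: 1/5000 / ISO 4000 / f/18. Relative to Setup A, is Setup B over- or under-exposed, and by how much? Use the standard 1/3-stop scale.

Aperture: f/20 → f/18 — 1/3 stop opened up (brighter).
Shutter speed: 1/4000 → 1/5000 — 1/3 stop faster (darker).
ISO: 16000 → 12800 → 10000 → 8000 → 6400 → 5000 → 4000 — 2 stops lower (darker).
Net: +1/3 −1/3 −2 = −2 stops.

2 stops darker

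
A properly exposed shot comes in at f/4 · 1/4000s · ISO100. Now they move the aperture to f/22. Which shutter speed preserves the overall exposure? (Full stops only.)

Aperture: f/4 → f/5.6 → f/8 → f/11 → f/16 → f/22 — 5 stops narrower (darker).
Need 5 stops brighter from the shutter speed: 1/4000 → 1/2000 → 1/1000 → 1/500 → 1/250 → 1/125.

1/125s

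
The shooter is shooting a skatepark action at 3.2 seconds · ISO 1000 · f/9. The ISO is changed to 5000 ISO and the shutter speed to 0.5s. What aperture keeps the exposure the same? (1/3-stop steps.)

ISO: 1000 → 1250 → 1600 → 2000 → 2500 → 3200 → 4000 → 5000 — 2 1/3 stops raised (brighter).
Shutter speed: 3.2 → 2.5 → 2 → 1.6 → 1.3 → 1 → 0.8 → 0.6 → 0.5 — 2 2/3 stops shorter (darker).
Net change so far: 1/3 stop darker. Offset with the aperture: f/9 → f/8.

f/8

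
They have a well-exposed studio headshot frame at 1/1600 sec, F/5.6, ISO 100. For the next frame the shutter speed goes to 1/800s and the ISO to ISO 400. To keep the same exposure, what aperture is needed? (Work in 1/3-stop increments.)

Shutter speed: 1/1600 → 1/1250 → 1/1000 → 1/800 — 1 stop slower (brighter).
ISO: 100 → 125 → 160 → 200 → 250 → 320 → 400 — 2 stops raised (brighter).
Net change so far: 3 stops brighter. Offset with the aperture: f/5.6 → f/6.3 → f/7.1 → f/8 → f/9 → f/10 → f/11 → f/13 → f/14 → f/16.

f/16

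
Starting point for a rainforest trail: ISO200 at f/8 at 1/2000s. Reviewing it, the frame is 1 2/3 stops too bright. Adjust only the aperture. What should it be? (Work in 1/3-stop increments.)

f/14

Overexposed by 1 2/3 stops → need 1 2/3 stops darker.
Aperture: f/8 → f/9 → f/10 → f/11 → f/13 → f/14.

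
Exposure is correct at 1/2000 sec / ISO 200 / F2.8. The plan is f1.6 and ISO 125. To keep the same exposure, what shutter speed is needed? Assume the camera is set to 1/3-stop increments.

1/4000s

Aperture: f/2.8 → f/2.5 → f/2.2 → f/2 → f/1.8 → f/1.6 — 1 2/3 stops larger aperture (brighter).
ISO: 200 → 160 → 125 — 2/3 stop lower (darker).
Net change so far: 1 stop brighter. Offset with the shutter speed: 1/2000 → 1/2500 → 1/3200 → 1/4000.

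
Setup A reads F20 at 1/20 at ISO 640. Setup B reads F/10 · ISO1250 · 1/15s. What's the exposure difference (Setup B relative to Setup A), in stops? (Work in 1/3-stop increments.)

Aperture: f/20 → f/18 → f/16 → f/14 → f/13 → f/11 → f/10 — 2 stops opened up (brighter).
Shutter speed: 1/20 → 1/15 — 1/3 stop longer (brighter).
ISO: 640 → 800 → 1000 → 1250 — 1 stop raised (brighter).
Net: +2 +1/3 +1 = +3 1/3 stops.

3 1/3 stops brighter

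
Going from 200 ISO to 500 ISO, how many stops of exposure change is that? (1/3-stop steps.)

200 → 250 → 320 → 400 → 500 — count the steps: 4 third-stops = 1 1/3 stops.

1 1/3 stops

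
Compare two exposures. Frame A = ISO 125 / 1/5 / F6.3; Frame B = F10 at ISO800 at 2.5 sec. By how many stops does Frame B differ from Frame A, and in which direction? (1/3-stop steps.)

Aperture: f/6.3 → f/7.1 → f/8 → f/9 → f/10 — 1 1/3 stops stopped down (darker).
Shutter speed: 1/5 → 1/4 → 0.3 → 0.4 → 0.5 → 0.6 → 0.8 → 1 → 1.3 → 1.6 → 2 → 2.5 — 3 2/3 stops longer (brighter).
ISO: 125 → 160 → 200 → 250 → 320 → 400 → 500 → 640 → 800 — 2 2/3 stops raised (brighter).
Net: −1 1/3 +3 2/3 +2 2/3 = +5 stops.

5 stops brighter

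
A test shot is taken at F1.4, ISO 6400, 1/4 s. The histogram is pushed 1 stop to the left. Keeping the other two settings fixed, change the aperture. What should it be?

Underexposed by 1 stop → need 1 stop brighter.
Aperture: f/1.4 → f/1.0.

f/1.0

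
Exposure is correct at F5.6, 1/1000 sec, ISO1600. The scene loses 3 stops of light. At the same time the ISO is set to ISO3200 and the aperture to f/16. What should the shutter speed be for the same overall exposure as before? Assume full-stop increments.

1/30s

Scene light: 3 stops darker.
ISO: 1600 → 3200 — 1 stop higher (brighter).
Aperture: f/5.6 → f/8 → f/11 → f/16 — 3 stops smaller aperture (darker).
Net so far: 5 stops darker. Shutter speed: 1/1000 → 1/500 → 1/250 → 1/125 → 1/60 → 1/30.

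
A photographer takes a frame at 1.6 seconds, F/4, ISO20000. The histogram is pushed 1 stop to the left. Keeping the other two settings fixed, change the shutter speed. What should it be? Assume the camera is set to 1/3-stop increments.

Underexposed by 1 stop → need 1 stop brighter.
Shutter speed: 1.6 → 2 → 2.5 → 3.2.

3.2 s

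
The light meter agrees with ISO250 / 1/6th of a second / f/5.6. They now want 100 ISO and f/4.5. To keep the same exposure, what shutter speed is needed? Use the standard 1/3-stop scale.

1/4s

ISO: 250 → 200 → 160 → 125 → 100 — 1 1/3 stops dropped (darker).
Aperture: f/5.6 → f/5 → f/4.5 — 2/3 stop wider (brighter).
Net change so far: 2/3 stop darker. Offset with the shutter speed: 1/6 → 1/5 → 1/4.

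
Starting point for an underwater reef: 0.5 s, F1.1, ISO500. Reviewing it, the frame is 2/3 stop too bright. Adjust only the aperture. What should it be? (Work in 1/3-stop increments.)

Overexposed by 2/3 stop → need 2/3 stop darker.
Aperture: f/1.1 → f/1.2 → f/1.4.

f/1.4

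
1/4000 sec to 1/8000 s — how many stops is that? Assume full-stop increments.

1/4000 → 1/8000 — count the steps: 1 stop.

1 stop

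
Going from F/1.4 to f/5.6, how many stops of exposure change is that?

4 stops

f/1.4 → f/2 → f/2.8 → f/4 → f/5.6 — count the steps: 4 stops.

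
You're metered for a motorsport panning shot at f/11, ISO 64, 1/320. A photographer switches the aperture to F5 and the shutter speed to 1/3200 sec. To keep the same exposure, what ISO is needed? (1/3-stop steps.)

ISO 125

Aperture: f/11 → f/10 → f/9 → f/8 → f/7.1 → f/6.3 → f/5.6 → f/5 — 2 1/3 stops opened up (brighter).
Shutter speed: 1/320 → 1/400 → 1/500 → 1/640 → 1/800 → 1/1000 → 1/1250 → 1/1600 → 1/2000 → 1/2500 → 1/3200 — 3 1/3 stops shorter (darker).
Net change so far: 1 stop darker. Offset with the ISO: 64 → 80 → 100 → 125.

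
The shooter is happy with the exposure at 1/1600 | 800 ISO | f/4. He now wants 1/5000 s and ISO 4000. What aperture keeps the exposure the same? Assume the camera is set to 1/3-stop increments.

f/5

Shutter speed: 1/1600 → 1/2000 → 1/2500 → 1/3200 → 1/4000 → 1/5000 — 1 2/3 stops faster (darker).
ISO: 800 → 1000 → 1250 → 1600 → 2000 → 2500 → 3200 → 4000 — 2 1/3 stops raised (brighter).
Net change so far: 2/3 stop brighter. Offset with the aperture: f/4 → f/4.5 → f/5.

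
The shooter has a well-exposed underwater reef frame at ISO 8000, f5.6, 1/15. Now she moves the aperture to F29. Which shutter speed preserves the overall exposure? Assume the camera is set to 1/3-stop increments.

1.6 s

Aperture: f/5.6 → f/6.3 → f/7.1 → f/8 → f/9 → f/10 → f/11 → f/13 → f/14 → f/16 → f/18 → f/20 → f/22 → f/25 → f/29 — 4 2/3 stops stopped down (darker).
Need 4 2/3 stops brighter from the shutter speed: 1/15 → 1/13 → 1/10 → 1/8 → 1/6 → 1/5 → 1/4 → 0.3 → 0.4 → 0.5 → 0.6 → 0.8 → 1 → 1.3 → 1.6.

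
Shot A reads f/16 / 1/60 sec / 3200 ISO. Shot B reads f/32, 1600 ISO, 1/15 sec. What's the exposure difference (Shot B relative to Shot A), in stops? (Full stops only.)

1 stop darker

Aperture: f/16 → f/22 → f/32 — 2 stops smaller aperture (darker).
Shutter speed: 1/60 → 1/30 → 1/15 — 2 stops slower (brighter).
ISO: 3200 → 1600 — 1 stop dropped (darker).
Net: −2 +2 −1 = −1 stop.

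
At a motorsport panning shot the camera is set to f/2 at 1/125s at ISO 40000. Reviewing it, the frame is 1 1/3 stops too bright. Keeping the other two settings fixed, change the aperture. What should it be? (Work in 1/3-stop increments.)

f/3.2

Overexposed by 1 1/3 stops → need 1 1/3 stops darker.
Aperture: f/2 → f/2.2 → f/2.5 → f/2.8 → f/3.2.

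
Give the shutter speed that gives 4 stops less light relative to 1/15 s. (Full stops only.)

1/250s

Shutter speed: 1/15 → 1/30 → 1/60 → 1/125 → 1/250 — 4 stops faster (darker).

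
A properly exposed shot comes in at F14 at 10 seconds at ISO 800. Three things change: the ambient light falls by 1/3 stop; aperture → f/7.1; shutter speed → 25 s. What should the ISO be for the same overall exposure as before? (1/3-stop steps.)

Scene light: 1/3 stop darker.
Aperture: f/14 → f/13 → f/11 → f/10 → f/9 → f/8 → f/7.1 — 2 stops opened up (brighter).
Shutter speed: 10 → 13 → 15 → 20 → 25 — 1 1/3 stops slower (brighter).
Net so far: 3 stops brighter. ISO: 800 → 640 → 500 → 400 → 320 → 250 → 200 → 160 → 125 → 100.

ISO 100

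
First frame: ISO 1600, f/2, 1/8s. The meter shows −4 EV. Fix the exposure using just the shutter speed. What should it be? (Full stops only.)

2 s

Underexposed by 4 stops → need 4 stops brighter.
Shutter speed: 1/8 → 1/4 → 1/2 → 1 → 2.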